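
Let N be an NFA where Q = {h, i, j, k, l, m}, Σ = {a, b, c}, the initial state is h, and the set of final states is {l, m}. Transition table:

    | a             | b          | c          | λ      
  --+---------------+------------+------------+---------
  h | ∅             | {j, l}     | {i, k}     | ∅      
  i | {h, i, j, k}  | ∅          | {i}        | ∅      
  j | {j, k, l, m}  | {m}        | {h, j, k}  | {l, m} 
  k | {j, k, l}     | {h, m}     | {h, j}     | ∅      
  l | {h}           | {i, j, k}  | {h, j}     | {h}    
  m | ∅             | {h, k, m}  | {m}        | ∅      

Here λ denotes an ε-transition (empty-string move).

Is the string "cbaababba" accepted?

No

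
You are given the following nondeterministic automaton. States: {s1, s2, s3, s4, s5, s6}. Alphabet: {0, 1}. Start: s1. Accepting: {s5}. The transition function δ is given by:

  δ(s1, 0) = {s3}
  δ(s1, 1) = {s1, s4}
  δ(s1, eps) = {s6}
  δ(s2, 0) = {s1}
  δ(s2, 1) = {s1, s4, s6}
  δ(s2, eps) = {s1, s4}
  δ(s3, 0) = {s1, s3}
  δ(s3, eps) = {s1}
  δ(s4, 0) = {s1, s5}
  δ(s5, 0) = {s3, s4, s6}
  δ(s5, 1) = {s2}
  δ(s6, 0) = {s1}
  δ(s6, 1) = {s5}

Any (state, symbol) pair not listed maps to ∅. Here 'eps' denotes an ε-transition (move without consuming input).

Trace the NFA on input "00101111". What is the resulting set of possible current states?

Start: ε-closure({s1}) = {s1, s6}.
Read '0': {s1, s6} → {s1, s3, s6}.
Read '0': {s1, s3, s6} → {s1, s3, s6}.
Read '1': {s1, s3, s6} → {s1, s4, s5, s6}.
Read '0': {s1, s4, s5, s6} → {s1, s3, s4, s5, s6}.
Read '1': {s1, s3, s4, s5, s6} → {s1, s2, s4, s5, s6}.
Read '1': {s1, s2, s4, s5, s6} → {s1, s2, s4, s5, s6}.
Read '1': {s1, s2, s4, s5, s6} → {s1, s2, s4, s5, s6}.
Read '1': {s1, s2, s4, s5, s6} → {s1, s2, s4, s5, s6}.

{s1, s2, s4, s5, s6}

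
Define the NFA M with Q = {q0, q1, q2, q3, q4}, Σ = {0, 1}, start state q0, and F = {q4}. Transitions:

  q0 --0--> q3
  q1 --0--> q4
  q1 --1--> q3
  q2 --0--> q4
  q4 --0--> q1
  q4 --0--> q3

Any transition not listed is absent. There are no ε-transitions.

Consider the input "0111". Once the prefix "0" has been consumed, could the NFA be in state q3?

Yes

Start in {q0}.
Read '0': q0→{q3}; now {q3}.
State q3 is in {q3}.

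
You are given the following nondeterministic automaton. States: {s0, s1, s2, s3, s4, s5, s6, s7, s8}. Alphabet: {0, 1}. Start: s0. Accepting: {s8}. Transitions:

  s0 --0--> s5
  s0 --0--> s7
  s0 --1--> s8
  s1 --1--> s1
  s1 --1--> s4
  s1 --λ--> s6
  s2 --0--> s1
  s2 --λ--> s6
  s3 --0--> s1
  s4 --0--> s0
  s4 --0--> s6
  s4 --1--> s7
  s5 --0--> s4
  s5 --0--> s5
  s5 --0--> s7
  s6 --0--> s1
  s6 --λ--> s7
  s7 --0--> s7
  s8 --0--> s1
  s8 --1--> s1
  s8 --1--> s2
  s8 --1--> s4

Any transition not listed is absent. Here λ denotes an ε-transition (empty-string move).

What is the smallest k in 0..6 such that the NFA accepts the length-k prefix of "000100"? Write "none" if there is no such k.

4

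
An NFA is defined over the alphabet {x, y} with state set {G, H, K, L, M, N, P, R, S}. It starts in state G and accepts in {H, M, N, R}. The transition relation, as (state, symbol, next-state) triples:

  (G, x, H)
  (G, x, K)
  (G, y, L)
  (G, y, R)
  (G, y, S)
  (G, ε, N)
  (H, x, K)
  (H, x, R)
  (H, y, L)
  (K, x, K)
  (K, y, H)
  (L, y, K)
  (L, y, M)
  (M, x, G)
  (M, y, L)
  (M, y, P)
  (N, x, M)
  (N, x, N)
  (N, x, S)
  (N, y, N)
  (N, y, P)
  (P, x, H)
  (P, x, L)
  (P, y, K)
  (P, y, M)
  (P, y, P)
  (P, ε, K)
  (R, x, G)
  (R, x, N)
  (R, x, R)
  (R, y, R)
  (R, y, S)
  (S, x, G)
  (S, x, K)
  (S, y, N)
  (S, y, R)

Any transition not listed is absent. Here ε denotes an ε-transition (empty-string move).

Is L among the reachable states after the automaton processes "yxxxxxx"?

Start: ε-closure({G}) = {G, N}.
Read 'y': {G, N} → {K, L, N, P, R, S}.
Read 'x': {K, L, N, P, R, S} → {G, H, K, L, M, N, R, S}.
Read 'x': {G, H, K, L, M, N, R, S} → {G, H, K, M, N, R, S}.
Read 'x': {G, H, K, M, N, R, S} → {G, H, K, M, N, R, S}.
Read 'x': {G, H, K, M, N, R, S} → {G, H, K, M, N, R, S}.
Read 'x': {G, H, K, M, N, R, S} → {G, H, K, M, N, R, S}.
Read 'x': {G, H, K, M, N, R, S} → {G, H, K, M, N, R, S}.
State L is not in {G, H, K, M, N, R, S}.

No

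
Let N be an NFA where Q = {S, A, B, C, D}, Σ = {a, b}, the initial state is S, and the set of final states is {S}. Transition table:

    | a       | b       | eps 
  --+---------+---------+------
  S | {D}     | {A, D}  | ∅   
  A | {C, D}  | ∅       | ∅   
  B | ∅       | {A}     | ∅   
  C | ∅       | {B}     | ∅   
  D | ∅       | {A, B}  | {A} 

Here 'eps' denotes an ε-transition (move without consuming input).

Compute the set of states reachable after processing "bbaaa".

{A, C, D}

Start in {S}.
Read 'b': S→{A, D}; now {A, D}.
Read 'b': A→∅, D→{A, B}; now {A, B}.
Read 'a': A→{C, D}, B→∅; union {C, D}; ε-closure = {A, C, D}.
Read 'a': A→{C, D}, C→∅, D→∅; union {C, D}; ε-closure = {A, C, D}.
Read 'a': A→{C, D}, C→∅, D→∅; union {C, D}; ε-closure = {A, C, D}.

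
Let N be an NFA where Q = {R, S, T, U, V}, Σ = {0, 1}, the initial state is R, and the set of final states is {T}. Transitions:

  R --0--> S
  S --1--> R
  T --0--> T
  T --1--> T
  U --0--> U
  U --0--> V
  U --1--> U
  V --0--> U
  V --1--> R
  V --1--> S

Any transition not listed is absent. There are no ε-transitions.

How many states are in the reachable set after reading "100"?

Start in {R}.
Read '1': R→∅; now ∅.
The set is empty and remains empty for the remaining 2 symbols.
That set has 0 states.

0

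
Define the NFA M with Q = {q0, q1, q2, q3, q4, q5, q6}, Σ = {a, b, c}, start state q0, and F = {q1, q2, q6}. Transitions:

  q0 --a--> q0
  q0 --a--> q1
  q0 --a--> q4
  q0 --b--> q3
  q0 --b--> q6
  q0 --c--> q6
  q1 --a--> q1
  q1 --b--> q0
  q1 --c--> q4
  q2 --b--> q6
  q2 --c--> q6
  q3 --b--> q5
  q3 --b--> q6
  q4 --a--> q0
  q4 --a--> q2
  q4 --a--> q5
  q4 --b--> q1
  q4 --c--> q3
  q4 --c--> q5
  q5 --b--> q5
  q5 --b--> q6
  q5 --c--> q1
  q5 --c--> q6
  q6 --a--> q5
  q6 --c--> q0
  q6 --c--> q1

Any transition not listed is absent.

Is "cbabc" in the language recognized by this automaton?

Start in {q0}.
Read 'c': q0→{q6}; now {q6}.
Read 'b': q6→∅; now ∅.
The set is empty and remains empty for the remaining 3 symbols.
The final set ∅ contains no accepting state.

No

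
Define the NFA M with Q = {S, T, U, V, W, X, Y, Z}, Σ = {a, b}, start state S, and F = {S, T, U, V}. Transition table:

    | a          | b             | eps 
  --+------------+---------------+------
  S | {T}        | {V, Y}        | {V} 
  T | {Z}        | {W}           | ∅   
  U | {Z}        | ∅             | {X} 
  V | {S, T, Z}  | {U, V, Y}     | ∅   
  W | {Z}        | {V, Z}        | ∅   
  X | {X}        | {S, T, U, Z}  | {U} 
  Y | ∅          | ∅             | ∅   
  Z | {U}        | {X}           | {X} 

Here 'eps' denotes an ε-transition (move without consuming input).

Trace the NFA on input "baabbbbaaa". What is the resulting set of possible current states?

{S, T, U, V, X, Z}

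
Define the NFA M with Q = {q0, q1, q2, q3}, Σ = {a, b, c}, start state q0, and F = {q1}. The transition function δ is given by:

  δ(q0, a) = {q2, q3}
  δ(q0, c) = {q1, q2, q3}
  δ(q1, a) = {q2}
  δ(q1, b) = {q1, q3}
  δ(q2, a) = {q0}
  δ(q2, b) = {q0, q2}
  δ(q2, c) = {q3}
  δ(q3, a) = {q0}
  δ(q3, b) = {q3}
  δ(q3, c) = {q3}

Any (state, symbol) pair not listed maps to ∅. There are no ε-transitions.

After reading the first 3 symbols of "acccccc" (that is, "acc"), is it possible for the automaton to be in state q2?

No

Start in {q0}.
Read 'a': {q0} → {q2, q3}.
Read 'c': {q2, q3} → {q3}.
Read 'c': {q3} → {q3}.
State q2 is not in {q3}.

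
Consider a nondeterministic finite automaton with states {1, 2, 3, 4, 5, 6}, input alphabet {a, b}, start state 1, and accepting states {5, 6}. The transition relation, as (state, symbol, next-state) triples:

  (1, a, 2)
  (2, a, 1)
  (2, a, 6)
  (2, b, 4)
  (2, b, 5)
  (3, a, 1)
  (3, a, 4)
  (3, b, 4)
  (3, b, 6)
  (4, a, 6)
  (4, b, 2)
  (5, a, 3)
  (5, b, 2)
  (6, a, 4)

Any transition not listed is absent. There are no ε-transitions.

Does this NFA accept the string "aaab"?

Yes

Start in {1}.
Read 'a': 1→{2}; now {2}.
Read 'a': 2→{1, 6}; now {1, 6}.
Read 'a': 1→{2}, 6→{4}; now {2, 4}.
Read 'b': 2→{4, 5}, 4→{2}; now {2, 4, 5}.
The final set {2, 4, 5} contains the accepting state 5.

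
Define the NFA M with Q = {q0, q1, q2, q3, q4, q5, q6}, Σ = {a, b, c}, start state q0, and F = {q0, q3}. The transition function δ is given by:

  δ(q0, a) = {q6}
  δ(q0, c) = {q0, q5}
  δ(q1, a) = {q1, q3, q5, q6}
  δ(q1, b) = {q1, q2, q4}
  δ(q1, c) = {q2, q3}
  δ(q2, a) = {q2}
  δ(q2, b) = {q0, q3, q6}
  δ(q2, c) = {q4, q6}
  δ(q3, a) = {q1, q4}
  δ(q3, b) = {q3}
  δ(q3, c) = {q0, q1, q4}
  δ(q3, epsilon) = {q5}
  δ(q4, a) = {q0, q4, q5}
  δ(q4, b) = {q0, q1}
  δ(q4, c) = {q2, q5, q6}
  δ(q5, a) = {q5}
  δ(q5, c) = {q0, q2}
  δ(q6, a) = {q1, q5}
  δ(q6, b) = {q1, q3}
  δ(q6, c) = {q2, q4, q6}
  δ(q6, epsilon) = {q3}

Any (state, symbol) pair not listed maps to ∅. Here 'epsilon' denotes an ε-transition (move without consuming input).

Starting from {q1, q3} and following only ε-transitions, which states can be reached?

{q1, q3, q5}

Begin with {q1, q3}.
ε-move q3 → q5; add q5.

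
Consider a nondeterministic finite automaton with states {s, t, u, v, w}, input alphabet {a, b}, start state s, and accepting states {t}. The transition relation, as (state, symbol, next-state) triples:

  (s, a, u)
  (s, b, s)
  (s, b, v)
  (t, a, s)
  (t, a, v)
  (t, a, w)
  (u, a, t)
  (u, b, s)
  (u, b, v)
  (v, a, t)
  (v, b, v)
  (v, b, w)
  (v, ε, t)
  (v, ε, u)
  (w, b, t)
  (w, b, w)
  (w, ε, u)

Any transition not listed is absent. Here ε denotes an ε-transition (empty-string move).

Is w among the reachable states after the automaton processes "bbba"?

Yes

Start in {s}.
Read 'b': {s} → {s, t, u, v}.
Read 'b': {s, t, u, v} → {s, t, u, v, w}.
Read 'b': {s, t, u, v, w} → {s, t, u, v, w}.
Read 'a': {s, t, u, v, w} → {s, t, u, v, w}.
State w is in {s, t, u, v, w}.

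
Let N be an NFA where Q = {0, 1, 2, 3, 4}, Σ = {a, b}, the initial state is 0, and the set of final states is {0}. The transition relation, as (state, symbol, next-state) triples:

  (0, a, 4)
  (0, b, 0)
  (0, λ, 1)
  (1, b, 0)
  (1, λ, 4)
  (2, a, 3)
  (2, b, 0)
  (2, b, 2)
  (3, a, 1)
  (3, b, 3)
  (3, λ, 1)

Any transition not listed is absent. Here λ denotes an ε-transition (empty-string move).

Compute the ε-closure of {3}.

{1, 3, 4}

Begin with {3}.
ε-move 3 → 1; add 1.
ε-move 1 → 4; add 4.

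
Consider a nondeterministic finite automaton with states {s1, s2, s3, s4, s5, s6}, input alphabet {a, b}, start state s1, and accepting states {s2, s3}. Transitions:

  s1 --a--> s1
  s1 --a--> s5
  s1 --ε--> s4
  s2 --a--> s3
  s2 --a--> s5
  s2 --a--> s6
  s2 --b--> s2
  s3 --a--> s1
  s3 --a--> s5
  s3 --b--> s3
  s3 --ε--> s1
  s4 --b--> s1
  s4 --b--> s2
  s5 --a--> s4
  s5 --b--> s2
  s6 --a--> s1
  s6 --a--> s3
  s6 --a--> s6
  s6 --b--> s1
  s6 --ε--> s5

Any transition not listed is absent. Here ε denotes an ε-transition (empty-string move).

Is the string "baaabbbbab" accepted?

Yes

Start: ε-closure({s1}) = {s1, s4}.
Read 'b': s1→∅, s4→{s1, s2}; union {s1, s2}; ε-closure = {s1, s2, s4}.
Read 'a': s1→{s1, s5}, s2→{s3, s5, s6}, s4→∅; union {s1, s3, s5, s6}; ε-closure = {s1, s3, s4, s5, s6}.
Read 'a': s1→{s1, s5}, s3→{s1, s5}, s4→∅, s5→{s4}, s6→{s1, s3, s6}; now {s1, s3, s4, s5, s6}.
Read 'a': s1→{s1, s5}, s3→{s1, s5}, s4→∅, s5→{s4}, s6→{s1, s3, s6}; now {s1, s3, s4, s5, s6}.
Read 'b': s1→∅, s3→{s3}, s4→{s1, s2}, s5→{s2}, s6→{s1}; union {s1, s2, s3}; ε-closure = {s1, s2, s3, s4}.
Read 'b': s1→∅, s2→{s2}, s3→{s3}, s4→{s1, s2}; union {s1, s2, s3}; ε-closure = {s1, s2, s3, s4}.
Read 'b': s1→∅, s2→{s2}, s3→{s3}, s4→{s1, s2}; union {s1, s2, s3}; ε-closure = {s1, s2, s3, s4}.
Read 'b': s1→∅, s2→{s2}, s3→{s3}, s4→{s1, s2}; union {s1, s2, s3}; ε-closure = {s1, s2, s3, s4}.
Read 'a': s1→{s1, s5}, s2→{s3, s5, s6}, s3→{s1, s5}, s4→∅; union {s1, s3, s5, s6}; ε-closure = {s1, s3, s4, s5, s6}.
Read 'b': s1→∅, s3→{s3}, s4→{s1, s2}, s5→{s2}, s6→{s1}; union {s1, s2, s3}; ε-closure = {s1, s2, s3, s4}.
The final set {s1, s2, s3, s4} contains the accepting states s2, s3.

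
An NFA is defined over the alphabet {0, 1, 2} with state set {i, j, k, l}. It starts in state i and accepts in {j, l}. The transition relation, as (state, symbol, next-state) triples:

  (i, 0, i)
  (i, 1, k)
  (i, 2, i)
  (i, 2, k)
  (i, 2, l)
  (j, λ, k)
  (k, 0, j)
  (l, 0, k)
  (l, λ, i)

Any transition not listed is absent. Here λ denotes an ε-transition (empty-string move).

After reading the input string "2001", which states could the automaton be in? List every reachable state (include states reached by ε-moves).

{k}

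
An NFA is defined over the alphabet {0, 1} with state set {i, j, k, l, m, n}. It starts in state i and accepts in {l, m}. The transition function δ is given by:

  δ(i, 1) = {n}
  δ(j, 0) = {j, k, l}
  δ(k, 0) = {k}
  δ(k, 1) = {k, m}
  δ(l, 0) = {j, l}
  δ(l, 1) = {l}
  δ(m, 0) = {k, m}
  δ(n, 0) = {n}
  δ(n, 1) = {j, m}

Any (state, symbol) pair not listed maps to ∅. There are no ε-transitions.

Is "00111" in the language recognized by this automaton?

No

Start in {i}.
Read '0': {i} → ∅.
The set is empty and remains empty for the remaining 4 symbols.
The final set ∅ contains no accepting state.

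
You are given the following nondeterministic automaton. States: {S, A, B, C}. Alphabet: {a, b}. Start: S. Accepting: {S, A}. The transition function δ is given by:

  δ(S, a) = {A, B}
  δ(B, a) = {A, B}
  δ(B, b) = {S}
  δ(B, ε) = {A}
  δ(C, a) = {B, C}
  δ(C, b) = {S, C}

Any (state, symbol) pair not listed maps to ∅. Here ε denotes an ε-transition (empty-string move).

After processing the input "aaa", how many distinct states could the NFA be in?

2

Start in {S}.
Read 'a': S→{A, B}; now {A, B}.
Read 'a': A→∅, B→{A, B}; now {A, B}.
Read 'a': A→∅, B→{A, B}; now {A, B}.
That set has 2 states.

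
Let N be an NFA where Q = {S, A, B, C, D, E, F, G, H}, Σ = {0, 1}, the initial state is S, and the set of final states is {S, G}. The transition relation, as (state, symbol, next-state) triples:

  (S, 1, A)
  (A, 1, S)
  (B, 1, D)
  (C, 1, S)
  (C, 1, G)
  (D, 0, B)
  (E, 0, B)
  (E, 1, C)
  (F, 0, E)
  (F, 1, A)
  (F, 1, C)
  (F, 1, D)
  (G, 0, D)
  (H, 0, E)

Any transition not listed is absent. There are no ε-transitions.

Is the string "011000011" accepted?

Start in {S}.
Read '0': S→∅; now ∅.
The set is empty and remains empty for the remaining 8 symbols.
The final set ∅ contains no accepting state.

No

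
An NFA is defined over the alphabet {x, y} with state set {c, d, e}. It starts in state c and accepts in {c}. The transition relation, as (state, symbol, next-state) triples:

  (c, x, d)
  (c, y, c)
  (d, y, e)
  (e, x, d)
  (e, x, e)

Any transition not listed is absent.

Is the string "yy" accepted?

Start in {c}.
Read 'y': c→{c}; now {c}.
Read 'y': c→{c}; now {c}.
The final set {c} contains the accepting state c.

Yes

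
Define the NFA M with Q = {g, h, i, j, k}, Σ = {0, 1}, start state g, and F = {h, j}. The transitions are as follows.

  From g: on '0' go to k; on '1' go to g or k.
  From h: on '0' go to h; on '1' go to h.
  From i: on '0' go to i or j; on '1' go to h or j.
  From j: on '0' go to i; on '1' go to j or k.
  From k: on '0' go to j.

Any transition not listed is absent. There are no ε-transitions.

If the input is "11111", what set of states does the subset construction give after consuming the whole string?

Start in {g}.
Read '1': g→{g, k}; now {g, k}.
Read '1': g→{g, k}, k→∅; now {g, k}.
Read '1': g→{g, k}, k→∅; now {g, k}.
Read '1': g→{g, k}, k→∅; now {g, k}.
Read '1': g→{g, k}, k→∅; now {g, k}.

{g, k}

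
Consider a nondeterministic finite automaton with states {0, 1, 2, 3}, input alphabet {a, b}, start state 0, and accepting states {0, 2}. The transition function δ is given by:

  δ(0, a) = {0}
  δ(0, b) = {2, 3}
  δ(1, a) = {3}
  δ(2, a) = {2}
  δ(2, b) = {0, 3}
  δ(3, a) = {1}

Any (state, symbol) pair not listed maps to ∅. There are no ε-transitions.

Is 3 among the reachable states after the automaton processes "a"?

No

Start in {0}.
Read 'a': {0} → {0}.
State 3 is not in {0}.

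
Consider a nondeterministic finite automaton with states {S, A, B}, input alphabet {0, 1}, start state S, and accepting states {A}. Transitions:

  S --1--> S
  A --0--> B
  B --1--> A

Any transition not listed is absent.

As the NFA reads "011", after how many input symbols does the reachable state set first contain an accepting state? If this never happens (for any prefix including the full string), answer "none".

none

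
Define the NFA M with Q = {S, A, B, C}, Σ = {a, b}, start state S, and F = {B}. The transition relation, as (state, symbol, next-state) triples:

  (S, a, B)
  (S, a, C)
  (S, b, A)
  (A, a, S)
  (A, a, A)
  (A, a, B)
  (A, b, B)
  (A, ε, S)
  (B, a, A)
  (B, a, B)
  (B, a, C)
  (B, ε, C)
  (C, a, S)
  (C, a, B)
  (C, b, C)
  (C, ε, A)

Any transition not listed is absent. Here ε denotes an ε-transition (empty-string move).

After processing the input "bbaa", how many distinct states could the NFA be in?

4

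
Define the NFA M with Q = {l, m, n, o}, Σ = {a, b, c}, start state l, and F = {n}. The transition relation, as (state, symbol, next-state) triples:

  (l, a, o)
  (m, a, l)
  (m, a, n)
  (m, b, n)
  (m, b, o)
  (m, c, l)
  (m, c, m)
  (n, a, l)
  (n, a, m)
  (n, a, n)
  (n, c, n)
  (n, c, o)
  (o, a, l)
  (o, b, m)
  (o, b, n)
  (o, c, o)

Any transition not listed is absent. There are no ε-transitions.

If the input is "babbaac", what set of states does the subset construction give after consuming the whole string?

∅

Start in {l}.
Read 'b': {l} → ∅.
The set is empty and remains empty for the remaining 6 symbols.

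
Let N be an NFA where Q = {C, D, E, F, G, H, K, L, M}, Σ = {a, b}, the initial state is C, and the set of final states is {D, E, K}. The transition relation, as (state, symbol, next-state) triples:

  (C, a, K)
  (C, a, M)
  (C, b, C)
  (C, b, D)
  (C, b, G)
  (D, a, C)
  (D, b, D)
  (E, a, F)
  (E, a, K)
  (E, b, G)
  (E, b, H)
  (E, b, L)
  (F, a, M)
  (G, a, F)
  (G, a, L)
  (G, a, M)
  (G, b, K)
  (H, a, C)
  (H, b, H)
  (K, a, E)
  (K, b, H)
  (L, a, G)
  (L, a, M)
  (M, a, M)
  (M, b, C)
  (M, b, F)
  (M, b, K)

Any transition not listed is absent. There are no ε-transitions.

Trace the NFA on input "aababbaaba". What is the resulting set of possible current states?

{C, E, F, G, K, L, M}

Start in {C}.
Read 'a': C→{K, M}; now {K, M}.
Read 'a': K→{E}, M→{M}; now {E, M}.
Read 'b': E→{G, H, L}, M→{C, F, K}; now {C, F, G, H, K, L}.
Read 'a': C→{K, M}, F→{M}, G→{F, L, M}, H→{C}, K→{E}, L→{G, M}; now {C, E, F, G, K, L, M}.
Read 'b': C→{C, D, G}, E→{G, H, L}, F→∅, G→{K}, K→{H}, L→∅, M→{C, F, K}; now {C, D, F, G, H, K, L}.
Read 'b': C→{C, D, G}, D→{D}, F→∅, G→{K}, H→{H}, K→{H}, L→∅; now {C, D, G, H, K}.
Read 'a': C→{K, M}, D→{C}, G→{F, L, M}, H→{C}, K→{E}; now {C, E, F, K, L, M}.
Read 'a': C→{K, M}, E→{F, K}, F→{M}, K→{E}, L→{G, M}, M→{M}; now {E, F, G, K, M}.
Read 'b': E→{G, H, L}, F→∅, G→{K}, K→{H}, M→{C, F, K}; now {C, F, G, H, K, L}.
Read 'a': C→{K, M}, F→{M}, G→{F, L, M}, H→{C}, K→{E}, L→{G, M}; now {C, E, F, G, K, L, M}.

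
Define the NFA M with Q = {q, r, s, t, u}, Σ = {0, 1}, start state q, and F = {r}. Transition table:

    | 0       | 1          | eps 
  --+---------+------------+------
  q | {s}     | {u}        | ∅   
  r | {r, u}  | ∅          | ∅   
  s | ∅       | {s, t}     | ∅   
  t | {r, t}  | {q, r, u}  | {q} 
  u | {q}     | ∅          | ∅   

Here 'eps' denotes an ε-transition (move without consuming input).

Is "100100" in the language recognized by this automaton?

Start in {q}.
Read '1': {q} → {u}.
Read '0': {u} → {q}.
Read '0': {q} → {s}.
Read '1': {s} → {q, s, t}.
Read '0': {q, s, t} → {q, r, s, t}.
Read '0': {q, r, s, t} → {q, r, s, t, u}.
The final set {q, r, s, t, u} contains the accepting state r.

Yes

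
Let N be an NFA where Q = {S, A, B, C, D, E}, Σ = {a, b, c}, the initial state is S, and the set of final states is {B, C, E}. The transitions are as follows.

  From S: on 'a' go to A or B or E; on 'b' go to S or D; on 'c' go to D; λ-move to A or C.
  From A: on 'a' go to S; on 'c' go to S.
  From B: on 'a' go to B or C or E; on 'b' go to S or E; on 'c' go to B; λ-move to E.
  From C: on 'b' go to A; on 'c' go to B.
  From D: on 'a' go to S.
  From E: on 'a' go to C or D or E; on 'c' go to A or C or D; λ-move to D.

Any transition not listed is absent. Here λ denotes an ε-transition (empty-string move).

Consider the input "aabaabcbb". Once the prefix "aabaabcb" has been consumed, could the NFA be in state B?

Start: ε-closure({S}) = {S, A, C}.
Read 'a': {S, A, C} → {S, A, B, C, D, E}.
Read 'a': {S, A, B, C, D, E} → {S, A, B, C, D, E}.
Read 'b': {S, A, B, C, D, E} → {S, A, C, D, E}.
Read 'a': {S, A, C, D, E} → {S, A, B, C, D, E}.
Read 'a': {S, A, B, C, D, E} → {S, A, B, C, D, E}.
Read 'b': {S, A, B, C, D, E} → {S, A, C, D, E}.
Read 'c': {S, A, C, D, E} → {S, A, B, C, D, E}.
Read 'b': {S, A, B, C, D, E} → {S, A, C, D, E}.
State B is not in {S, A, C, D, E}.

No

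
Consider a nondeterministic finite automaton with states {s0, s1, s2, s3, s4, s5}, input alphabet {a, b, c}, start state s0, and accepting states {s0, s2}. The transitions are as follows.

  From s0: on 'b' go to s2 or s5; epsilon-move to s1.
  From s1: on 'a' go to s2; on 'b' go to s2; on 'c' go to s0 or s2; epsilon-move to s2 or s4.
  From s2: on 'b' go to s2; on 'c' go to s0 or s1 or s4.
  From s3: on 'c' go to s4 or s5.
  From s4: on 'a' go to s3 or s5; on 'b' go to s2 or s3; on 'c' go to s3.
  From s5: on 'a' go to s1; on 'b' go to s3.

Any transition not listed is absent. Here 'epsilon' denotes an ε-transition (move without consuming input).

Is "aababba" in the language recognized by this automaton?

Start: ε-closure({s0}) = {s0, s1, s2, s4}.
Read 'a': {s0, s1, s2, s4} → {s2, s3, s5}.
Read 'a': {s2, s3, s5} → {s1, s2, s4}.
Read 'b': {s1, s2, s4} → {s2, s3}.
Read 'a': {s2, s3} → ∅.
The set is empty and remains empty for the remaining 3 symbols.
The final set ∅ contains no accepting state.

No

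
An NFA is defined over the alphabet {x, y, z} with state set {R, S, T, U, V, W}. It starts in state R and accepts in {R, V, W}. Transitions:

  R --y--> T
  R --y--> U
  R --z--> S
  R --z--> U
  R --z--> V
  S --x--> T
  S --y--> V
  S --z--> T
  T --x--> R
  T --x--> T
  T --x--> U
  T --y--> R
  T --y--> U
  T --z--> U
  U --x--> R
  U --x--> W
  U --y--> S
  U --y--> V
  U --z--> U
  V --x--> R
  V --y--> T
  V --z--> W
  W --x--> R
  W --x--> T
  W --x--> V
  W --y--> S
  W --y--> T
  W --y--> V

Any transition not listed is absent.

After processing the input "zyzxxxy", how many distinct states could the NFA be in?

Start in {R}.
Read 'z': {R} → {S, U, V}.
Read 'y': {S, U, V} → {S, T, V}.
Read 'z': {S, T, V} → {T, U, W}.
Read 'x': {T, U, W} → {R, T, U, V, W}.
Read 'x': {R, T, U, V, W} → {R, T, U, V, W}.
Read 'x': {R, T, U, V, W} → {R, T, U, V, W}.
Read 'y': {R, T, U, V, W} → {R, S, T, U, V}.
That set has 5 states.

5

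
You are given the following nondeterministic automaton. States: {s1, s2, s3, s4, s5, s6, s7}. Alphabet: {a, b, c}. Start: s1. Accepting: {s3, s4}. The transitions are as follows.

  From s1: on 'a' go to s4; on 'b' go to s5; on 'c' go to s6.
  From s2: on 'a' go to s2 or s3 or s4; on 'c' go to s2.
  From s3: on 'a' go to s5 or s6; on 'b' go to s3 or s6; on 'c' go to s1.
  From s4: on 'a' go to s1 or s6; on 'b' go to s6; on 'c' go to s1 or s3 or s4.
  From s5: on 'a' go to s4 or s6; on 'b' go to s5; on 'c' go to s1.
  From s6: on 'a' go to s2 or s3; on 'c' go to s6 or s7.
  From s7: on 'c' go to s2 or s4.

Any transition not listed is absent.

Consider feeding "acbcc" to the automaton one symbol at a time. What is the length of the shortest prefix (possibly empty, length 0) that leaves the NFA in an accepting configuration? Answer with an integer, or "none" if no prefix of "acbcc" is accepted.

1

Start in {s1}.
Read 'a': {s1} → {s4}.
None of the earlier sets intersect F, but {s4} does.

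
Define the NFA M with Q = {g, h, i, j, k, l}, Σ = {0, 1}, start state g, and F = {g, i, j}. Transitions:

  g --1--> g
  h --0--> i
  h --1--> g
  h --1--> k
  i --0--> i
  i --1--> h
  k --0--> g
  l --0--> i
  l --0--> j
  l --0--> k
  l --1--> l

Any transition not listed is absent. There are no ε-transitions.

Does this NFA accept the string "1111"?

Start in {g}.
Read '1': {g} → {g}.
Read '1': {g} → {g}.
Read '1': {g} → {g}.
Read '1': {g} → {g}.
The final set {g} contains the accepting state g.

Yes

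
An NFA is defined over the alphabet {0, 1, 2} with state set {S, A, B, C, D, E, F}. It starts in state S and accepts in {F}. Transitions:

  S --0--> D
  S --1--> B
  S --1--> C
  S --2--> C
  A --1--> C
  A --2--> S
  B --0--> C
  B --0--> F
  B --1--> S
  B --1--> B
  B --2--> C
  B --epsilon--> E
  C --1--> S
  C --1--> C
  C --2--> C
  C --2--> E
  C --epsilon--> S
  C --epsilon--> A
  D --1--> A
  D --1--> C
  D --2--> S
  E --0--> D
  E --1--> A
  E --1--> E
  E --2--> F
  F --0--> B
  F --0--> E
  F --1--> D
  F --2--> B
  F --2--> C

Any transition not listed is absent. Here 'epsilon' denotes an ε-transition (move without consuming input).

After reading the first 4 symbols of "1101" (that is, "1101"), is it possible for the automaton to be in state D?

Yes

Start in {S}.
Read '1': S→{B, C}; union {B, C}; ε-closure = {S, A, B, C, E}.
Read '1': S→{B, C}, A→{C}, B→{S, B}, C→{S, C}, E→{A, E}; now {S, A, B, C, E}.
Read '0': S→{D}, A→∅, B→{C, F}, C→∅, E→{D}; union {C, D, F}; ε-closure = {S, A, C, D, F}.
Read '1': S→{B, C}, A→{C}, C→{S, C}, D→{A, C}, F→{D}; union {S, A, B, C, D}; ε-closure = {S, A, B, C, D, E}.
State D is in {S, A, B, C, D, E}.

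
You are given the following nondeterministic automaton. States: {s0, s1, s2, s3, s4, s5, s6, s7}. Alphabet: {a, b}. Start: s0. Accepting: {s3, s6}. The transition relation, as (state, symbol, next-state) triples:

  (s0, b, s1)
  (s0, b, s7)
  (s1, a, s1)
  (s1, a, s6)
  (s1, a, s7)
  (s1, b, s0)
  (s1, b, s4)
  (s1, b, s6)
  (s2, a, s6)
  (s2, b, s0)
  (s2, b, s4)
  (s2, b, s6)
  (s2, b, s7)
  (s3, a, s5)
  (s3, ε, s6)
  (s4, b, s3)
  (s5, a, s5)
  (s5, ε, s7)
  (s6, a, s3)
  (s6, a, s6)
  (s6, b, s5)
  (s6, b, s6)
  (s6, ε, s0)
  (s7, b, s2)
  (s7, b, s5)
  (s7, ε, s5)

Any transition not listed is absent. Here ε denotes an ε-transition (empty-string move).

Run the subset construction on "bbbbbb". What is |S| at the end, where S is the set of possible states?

Start in {s0}.
Read 'b': {s0} → {s1, s5, s7}.
Read 'b': {s1, s5, s7} → {s0, s2, s4, s5, s6, s7}.
Read 'b': {s0, s2, s4, s5, s6, s7} → {s0, s1, s2, s3, s4, s5, s6, s7}.
Read 'b': {s0, s1, s2, s3, s4, s5, s6, s7} → {s0, s1, s2, s3, s4, s5, s6, s7}.
Read 'b': {s0, s1, s2, s3, s4, s5, s6, s7} → {s0, s1, s2, s3, s4, s5, s6, s7}.
Read 'b': {s0, s1, s2, s3, s4, s5, s6, s7} → {s0, s1, s2, s3, s4, s5, s6, s7}.
That set has 8 states.

8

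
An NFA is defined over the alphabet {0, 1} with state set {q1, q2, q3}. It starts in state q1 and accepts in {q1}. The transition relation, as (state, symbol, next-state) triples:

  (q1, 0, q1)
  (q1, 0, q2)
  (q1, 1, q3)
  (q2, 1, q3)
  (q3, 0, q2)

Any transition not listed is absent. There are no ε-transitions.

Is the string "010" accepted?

No

Start in {q1}.
Read '0': {q1} → {q1, q2}.
Read '1': {q1, q2} → {q3}.
Read '0': {q3} → {q2}.
The final set {q2} contains no accepting state.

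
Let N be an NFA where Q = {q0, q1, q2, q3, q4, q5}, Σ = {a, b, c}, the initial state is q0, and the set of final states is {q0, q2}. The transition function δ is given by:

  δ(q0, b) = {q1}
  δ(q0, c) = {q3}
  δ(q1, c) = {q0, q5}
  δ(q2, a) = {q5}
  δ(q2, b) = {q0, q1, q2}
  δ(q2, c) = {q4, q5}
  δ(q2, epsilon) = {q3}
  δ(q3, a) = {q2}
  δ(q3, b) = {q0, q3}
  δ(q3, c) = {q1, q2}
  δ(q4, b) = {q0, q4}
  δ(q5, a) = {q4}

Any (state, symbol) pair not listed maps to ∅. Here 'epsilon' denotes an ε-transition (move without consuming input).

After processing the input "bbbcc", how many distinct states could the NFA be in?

0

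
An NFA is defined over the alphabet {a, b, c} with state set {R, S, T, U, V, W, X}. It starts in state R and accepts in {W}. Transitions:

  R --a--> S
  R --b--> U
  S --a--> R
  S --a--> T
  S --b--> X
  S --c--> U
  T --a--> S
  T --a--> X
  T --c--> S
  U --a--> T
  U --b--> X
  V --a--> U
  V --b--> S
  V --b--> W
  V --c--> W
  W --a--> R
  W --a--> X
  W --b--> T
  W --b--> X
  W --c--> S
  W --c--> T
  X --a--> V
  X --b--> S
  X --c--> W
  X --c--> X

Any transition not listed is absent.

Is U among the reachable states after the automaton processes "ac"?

Start in {R}.
Read 'a': R→{S}; now {S}.
Read 'c': S→{U}; now {U}.
State U is in {U}.

Yes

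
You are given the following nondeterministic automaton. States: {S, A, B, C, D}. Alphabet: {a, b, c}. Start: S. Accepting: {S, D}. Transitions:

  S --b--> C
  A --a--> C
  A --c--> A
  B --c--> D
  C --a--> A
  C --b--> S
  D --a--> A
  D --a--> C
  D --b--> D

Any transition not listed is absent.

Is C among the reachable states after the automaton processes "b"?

Start in {S}.
Read 'b': S→{C}; now {C}.
State C is in {C}.

Yes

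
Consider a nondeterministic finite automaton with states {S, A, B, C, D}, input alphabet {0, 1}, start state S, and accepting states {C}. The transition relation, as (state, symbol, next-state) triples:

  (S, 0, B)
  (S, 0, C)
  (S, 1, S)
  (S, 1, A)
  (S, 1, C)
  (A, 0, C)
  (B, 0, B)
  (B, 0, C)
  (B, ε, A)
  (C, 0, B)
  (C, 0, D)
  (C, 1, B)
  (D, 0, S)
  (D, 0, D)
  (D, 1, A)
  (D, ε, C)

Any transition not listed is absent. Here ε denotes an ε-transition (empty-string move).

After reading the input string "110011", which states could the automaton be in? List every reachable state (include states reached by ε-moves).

{S, A, B, C}

Start in {S}.
Read '1': {S} → {S, A, C}.
Read '1': {S, A, C} → {S, A, B, C}.
Read '0': {S, A, B, C} → {A, B, C, D}.
Read '0': {A, B, C, D} → {S, A, B, C, D}.
Read '1': {S, A, B, C, D} → {S, A, B, C}.
Read '1': {S, A, B, C} → {S, A, B, C}.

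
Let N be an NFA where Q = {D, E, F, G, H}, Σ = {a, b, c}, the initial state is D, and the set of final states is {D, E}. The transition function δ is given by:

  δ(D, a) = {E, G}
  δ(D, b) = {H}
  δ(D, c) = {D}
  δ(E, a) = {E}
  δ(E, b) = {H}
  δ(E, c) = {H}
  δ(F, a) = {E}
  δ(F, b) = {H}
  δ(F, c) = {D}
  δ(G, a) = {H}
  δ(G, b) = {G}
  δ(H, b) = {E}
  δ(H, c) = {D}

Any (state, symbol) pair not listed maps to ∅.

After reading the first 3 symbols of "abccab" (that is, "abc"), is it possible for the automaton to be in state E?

Start in {D}.
Read 'a': D→{E, G}; now {E, G}.
Read 'b': E→{H}, G→{G}; now {G, H}.
Read 'c': G→∅, H→{D}; now {D}.
State E is not in {D}.

No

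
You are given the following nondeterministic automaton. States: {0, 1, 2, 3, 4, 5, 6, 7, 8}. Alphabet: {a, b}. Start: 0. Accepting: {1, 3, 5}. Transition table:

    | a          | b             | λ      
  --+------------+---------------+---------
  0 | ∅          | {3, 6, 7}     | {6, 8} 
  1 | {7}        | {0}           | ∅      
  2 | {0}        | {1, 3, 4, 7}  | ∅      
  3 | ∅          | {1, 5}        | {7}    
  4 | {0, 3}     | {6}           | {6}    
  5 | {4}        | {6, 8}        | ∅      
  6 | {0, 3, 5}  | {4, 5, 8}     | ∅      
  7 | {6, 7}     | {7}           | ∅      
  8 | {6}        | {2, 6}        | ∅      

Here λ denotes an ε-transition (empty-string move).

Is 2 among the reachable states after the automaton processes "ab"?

Start: ε-closure({0}) = {0, 6, 8}.
Read 'a': 0→∅, 6→{0, 3, 5}, 8→{6}; union {0, 3, 5, 6}; ε-closure = {0, 3, 5, 6, 7, 8}.
Read 'b': 0→{3, 6, 7}, 3→{1, 5}, 5→{6, 8}, 6→{4, 5, 8}, 7→{7}, 8→{2, 6}; now {1, 2, 3, 4, 5, 6, 7, 8}.
State 2 is in {1, 2, 3, 4, 5, 6, 7, 8}.

Yes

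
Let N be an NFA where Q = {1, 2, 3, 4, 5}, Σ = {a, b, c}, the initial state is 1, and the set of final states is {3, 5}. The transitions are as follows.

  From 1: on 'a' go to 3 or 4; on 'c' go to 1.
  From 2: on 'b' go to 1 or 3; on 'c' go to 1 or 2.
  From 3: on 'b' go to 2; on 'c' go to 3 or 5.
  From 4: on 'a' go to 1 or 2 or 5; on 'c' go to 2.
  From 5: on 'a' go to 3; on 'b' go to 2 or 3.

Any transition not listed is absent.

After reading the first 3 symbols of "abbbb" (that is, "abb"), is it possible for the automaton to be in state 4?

No

Start in {1}.
Read 'a': {1} → {3, 4}.
Read 'b': {3, 4} → {2}.
Read 'b': {2} → {1, 3}.
State 4 is not in {1, 3}.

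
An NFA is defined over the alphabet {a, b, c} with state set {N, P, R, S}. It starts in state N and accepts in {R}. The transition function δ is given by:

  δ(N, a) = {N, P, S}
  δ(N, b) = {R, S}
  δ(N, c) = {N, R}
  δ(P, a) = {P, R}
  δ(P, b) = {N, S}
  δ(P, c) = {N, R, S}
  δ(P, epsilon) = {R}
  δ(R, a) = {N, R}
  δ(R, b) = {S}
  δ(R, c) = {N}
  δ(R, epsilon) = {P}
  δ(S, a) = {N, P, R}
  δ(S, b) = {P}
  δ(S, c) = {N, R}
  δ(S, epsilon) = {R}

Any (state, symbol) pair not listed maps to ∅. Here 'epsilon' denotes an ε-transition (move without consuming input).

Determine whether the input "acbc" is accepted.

Start in {N}.
Read 'a': N→{N, P, S}; union {N, P, S}; ε-closure = {N, P, R, S}.
Read 'c': N→{N, R}, P→{N, R, S}, R→{N}, S→{N, R}; union {N, R, S}; ε-closure = {N, P, R, S}.
Read 'b': N→{R, S}, P→{N, S}, R→{S}, S→{P}; now {N, P, R, S}.
Read 'c': N→{N, R}, P→{N, R, S}, R→{N}, S→{N, R}; union {N, R, S}; ε-closure = {N, P, R, S}.
The final set {N, P, R, S} contains the accepting state R.

Yes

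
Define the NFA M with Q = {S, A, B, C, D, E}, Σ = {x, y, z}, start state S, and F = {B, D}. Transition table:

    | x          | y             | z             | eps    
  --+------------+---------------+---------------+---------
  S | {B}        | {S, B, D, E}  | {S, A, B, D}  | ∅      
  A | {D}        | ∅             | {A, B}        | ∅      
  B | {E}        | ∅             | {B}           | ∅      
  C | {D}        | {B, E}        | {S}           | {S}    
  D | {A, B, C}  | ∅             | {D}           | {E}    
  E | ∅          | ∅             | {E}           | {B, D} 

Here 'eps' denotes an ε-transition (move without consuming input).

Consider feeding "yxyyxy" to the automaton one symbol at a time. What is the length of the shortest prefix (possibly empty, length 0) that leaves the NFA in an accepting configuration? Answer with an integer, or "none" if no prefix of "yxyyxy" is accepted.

Start in {S}.
Read 'y': S→{S, B, D, E}; now {S, B, D, E}.
None of the earlier sets intersect F, but {S, B, D, E} does.

1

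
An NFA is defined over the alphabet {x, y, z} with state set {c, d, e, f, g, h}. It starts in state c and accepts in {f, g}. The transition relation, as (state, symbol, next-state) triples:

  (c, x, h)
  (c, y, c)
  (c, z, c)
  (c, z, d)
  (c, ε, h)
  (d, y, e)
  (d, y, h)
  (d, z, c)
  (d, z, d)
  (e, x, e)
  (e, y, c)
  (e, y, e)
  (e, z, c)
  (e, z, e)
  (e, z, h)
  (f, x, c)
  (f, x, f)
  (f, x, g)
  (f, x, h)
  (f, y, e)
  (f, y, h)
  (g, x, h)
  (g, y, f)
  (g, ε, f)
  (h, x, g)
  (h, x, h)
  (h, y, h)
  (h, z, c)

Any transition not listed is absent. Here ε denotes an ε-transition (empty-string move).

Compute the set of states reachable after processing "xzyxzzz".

Start: ε-closure({c}) = {c, h}.
Read 'x': {c, h} → {f, g, h}.
Read 'z': {f, g, h} → {c, h}.
Read 'y': {c, h} → {c, h}.
Read 'x': {c, h} → {f, g, h}.
Read 'z': {f, g, h} → {c, h}.
Read 'z': {c, h} → {c, d, h}.
Read 'z': {c, d, h} → {c, d, h}.

{c, d, h}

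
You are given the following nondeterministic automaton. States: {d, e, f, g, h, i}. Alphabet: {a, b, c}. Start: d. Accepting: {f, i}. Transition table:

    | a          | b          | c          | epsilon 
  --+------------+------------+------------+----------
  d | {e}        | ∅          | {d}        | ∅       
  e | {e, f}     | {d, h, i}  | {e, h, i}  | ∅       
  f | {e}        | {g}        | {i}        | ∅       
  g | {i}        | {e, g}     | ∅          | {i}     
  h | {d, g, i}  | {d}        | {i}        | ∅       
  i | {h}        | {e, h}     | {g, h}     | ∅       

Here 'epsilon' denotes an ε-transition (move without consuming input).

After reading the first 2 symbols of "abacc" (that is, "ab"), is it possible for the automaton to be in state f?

No

Start in {d}.
Read 'a': d→{e}; now {e}.
Read 'b': e→{d, h, i}; now {d, h, i}.
State f is not in {d, h, i}.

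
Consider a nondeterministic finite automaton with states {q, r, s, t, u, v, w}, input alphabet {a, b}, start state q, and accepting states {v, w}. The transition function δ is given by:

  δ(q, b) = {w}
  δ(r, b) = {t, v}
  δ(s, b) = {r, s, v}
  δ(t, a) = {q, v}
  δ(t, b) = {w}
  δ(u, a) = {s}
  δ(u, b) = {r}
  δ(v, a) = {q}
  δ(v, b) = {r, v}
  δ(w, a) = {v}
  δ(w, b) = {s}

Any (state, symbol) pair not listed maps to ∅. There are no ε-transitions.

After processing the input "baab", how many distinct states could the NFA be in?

1

Start in {q}.
Read 'b': q→{w}; now {w}.
Read 'a': w→{v}; now {v}.
Read 'a': v→{q}; now {q}.
Read 'b': q→{w}; now {w}.
That set has 1 state.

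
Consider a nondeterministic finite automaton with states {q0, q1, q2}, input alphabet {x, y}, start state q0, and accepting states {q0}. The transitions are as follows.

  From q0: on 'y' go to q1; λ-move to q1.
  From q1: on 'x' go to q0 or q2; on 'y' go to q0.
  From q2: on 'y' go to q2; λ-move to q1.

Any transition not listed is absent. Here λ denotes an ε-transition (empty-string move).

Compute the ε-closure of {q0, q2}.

Begin with {q0, q2}.
ε-move q0 → q1; add q1.

{q0, q1, q2}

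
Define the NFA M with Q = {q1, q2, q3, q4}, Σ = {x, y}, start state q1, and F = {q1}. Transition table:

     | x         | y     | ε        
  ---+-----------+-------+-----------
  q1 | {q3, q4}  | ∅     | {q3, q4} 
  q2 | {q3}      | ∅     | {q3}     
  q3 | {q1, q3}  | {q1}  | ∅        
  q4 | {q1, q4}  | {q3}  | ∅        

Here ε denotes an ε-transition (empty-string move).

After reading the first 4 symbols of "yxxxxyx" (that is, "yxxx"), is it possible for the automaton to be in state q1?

Yes

Start: ε-closure({q1}) = {q1, q3, q4}.
Read 'y': q1→∅, q3→{q1}, q4→{q3}; union {q1, q3}; ε-closure = {q1, q3, q4}.
Read 'x': q1→{q3, q4}, q3→{q1, q3}, q4→{q1, q4}; now {q1, q3, q4}.
Read 'x': q1→{q3, q4}, q3→{q1, q3}, q4→{q1, q4}; now {q1, q3, q4}.
Read 'x': q1→{q3, q4}, q3→{q1, q3}, q4→{q1, q4}; now {q1, q3, q4}.
State q1 is in {q1, q3, q4}.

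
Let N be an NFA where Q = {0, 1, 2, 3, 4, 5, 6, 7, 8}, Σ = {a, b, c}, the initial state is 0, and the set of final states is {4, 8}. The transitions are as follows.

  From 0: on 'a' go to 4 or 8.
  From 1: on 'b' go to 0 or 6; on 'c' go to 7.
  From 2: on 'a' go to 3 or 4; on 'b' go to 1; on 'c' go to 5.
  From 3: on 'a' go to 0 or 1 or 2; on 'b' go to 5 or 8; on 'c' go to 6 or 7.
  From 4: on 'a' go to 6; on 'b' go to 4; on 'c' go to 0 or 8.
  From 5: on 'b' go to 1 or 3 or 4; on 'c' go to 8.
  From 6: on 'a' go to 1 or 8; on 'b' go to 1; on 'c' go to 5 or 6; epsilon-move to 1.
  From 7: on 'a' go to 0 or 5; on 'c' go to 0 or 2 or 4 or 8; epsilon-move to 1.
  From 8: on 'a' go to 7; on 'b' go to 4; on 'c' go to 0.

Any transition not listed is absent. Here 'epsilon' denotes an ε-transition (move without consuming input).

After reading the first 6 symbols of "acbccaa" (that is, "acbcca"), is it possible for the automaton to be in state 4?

Yes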